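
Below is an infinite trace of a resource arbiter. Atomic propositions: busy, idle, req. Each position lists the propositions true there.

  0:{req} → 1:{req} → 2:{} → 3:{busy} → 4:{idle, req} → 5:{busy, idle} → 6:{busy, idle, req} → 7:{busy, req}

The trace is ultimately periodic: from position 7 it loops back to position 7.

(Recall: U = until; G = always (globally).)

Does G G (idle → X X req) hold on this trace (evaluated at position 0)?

Yes

G (idle → X X req) holds at every position 0..7, and those are all positions ever visited, so G G (idle → X X req) holds.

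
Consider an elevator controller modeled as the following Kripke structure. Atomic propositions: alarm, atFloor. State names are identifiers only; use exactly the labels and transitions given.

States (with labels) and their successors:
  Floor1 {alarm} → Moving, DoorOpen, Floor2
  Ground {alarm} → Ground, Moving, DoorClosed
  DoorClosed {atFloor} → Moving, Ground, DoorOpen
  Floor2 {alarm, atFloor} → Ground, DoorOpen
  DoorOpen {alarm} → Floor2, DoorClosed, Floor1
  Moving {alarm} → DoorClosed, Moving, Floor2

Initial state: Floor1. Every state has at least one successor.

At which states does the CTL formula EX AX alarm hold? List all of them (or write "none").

States satisfying AX alarm: {Floor1, DoorClosed, Floor2}.
States satisfying EX AX alarm: {Floor1, Ground, DoorOpen, Moving}.

{Floor1, Ground, DoorOpen, Moving}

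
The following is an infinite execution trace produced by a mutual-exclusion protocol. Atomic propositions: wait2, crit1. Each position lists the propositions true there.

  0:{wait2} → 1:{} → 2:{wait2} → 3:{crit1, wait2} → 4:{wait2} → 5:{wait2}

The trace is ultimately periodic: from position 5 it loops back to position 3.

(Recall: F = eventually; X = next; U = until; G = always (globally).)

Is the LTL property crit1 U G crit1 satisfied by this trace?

Violated

Walking from position 0: at position 0, G crit1 has not yet held and crit1 fails, so crit1 U G crit1 is false.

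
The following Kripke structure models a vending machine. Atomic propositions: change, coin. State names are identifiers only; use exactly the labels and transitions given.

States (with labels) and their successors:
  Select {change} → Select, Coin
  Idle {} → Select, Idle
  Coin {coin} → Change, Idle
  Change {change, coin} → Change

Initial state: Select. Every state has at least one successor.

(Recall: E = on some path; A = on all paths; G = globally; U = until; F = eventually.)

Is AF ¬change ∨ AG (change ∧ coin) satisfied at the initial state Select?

No

States satisfying ¬change: {Idle, Coin}.
States satisfying AF ¬change: {Idle, Coin}.
States satisfying change ∧ coin: {Change}.
States satisfying AG (change ∧ coin): {Change}.
States satisfying AF ¬change ∨ AG (change ∧ coin): {Idle, Coin, Change}.
Select ∉ Sat(AF ¬change ∨ AG (change ∧ coin)).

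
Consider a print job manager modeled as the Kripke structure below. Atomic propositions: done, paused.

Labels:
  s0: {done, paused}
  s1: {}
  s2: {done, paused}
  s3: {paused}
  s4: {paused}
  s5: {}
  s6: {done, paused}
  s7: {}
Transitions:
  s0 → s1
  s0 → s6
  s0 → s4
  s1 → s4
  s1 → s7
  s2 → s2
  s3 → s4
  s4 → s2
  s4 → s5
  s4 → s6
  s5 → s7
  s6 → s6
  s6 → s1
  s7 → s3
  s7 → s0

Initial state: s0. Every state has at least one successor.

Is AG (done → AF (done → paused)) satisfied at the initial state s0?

Yes

States satisfying done → AF (done → paused): {s0, s1, s2, s3, s4, s5, s6, s7}.
States satisfying AG (done → AF (done → paused)): {s0, s1, s2, s3, s4, s5, s6, s7}.
Every state reachable from s0 satisfies done → AF (done → paused).
s0 ∈ Sat(AG (done → AF (done → paused))).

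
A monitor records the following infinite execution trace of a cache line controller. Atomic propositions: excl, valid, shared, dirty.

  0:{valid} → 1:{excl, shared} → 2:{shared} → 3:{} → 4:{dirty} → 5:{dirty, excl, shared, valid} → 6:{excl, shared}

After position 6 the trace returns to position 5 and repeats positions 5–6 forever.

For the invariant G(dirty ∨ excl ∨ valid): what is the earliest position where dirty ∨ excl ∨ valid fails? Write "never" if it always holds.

2

Check dirty ∨ excl ∨ valid at each position in order: 0 ✓, 1 ✓.
At position 2 the labels are {shared}, so dirty ∨ excl ∨ valid is false there. This is the first violation.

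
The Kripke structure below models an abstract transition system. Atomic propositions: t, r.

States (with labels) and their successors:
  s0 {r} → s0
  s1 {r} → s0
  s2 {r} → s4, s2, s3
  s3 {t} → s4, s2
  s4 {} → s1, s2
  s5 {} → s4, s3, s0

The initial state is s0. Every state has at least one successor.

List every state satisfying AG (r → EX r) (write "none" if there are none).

{s0, s1, s2, s3, s4, s5}

States satisfying r → EX r: {s0, s1, s2, s3, s4, s5}.
States satisfying AG (r → EX r): {s0, s1, s2, s3, s4, s5}.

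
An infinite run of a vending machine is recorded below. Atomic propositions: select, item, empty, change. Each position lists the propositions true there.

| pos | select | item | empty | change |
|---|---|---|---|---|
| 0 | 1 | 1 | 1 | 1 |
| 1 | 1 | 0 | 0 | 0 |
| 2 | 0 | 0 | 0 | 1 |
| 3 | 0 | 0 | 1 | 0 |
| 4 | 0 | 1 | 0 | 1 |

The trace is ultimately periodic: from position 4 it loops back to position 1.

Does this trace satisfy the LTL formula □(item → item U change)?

item → item U change holds at every position 0..4, and those are all positions ever visited, so □(item → item U change) holds.
Positions where item holds: 0, 4.
Check item U change at each: 0→ok, 4→ok.

Yes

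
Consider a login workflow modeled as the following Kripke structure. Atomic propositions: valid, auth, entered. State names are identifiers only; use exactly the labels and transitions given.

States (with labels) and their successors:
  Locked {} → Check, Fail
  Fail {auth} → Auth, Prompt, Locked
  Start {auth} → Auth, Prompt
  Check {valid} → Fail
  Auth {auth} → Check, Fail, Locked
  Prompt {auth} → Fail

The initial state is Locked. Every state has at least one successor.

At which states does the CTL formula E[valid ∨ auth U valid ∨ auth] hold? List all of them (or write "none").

States satisfying valid ∨ auth: {Fail, Start, Check, Auth, Prompt}.
States satisfying E[valid ∨ auth U valid ∨ auth]: {Fail, Start, Check, Auth, Prompt}.

{Fail, Start, Check, Auth, Prompt}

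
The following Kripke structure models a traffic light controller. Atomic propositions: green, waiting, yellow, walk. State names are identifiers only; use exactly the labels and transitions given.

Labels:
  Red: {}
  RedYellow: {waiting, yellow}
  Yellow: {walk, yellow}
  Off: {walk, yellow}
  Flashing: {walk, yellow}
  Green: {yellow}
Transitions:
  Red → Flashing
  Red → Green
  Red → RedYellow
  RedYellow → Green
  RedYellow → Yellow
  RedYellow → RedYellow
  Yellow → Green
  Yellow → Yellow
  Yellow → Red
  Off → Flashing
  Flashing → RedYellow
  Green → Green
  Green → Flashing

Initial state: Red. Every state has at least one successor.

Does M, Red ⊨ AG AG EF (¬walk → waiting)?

Satisfied

States satisfying AG EF (¬walk → waiting): {Red, RedYellow, Yellow, Off, Flashing, Green}.
States satisfying AG AG EF (¬walk → waiting): {Red, RedYellow, Yellow, Off, Flashing, Green}.
Every state reachable from Red satisfies AG EF (¬walk → waiting).
Red ∈ Sat(AG AG EF (¬walk → waiting)).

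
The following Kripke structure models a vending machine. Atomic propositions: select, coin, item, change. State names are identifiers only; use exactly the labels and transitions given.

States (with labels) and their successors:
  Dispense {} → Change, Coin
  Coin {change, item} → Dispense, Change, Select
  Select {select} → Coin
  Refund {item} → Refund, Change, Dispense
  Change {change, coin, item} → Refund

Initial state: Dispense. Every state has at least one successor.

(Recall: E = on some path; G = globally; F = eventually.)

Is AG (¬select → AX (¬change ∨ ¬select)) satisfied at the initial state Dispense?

Yes

States satisfying ¬select → AX (¬change ∨ ¬select): {Dispense, Coin, Select, Refund, Change}.
States satisfying AG (¬select → AX (¬change ∨ ¬select)): {Dispense, Coin, Select, Refund, Change}.
Every state reachable from Dispense satisfies ¬select → AX (¬change ∨ ¬select).
Dispense ∈ Sat(AG (¬select → AX (¬change ∨ ¬select))).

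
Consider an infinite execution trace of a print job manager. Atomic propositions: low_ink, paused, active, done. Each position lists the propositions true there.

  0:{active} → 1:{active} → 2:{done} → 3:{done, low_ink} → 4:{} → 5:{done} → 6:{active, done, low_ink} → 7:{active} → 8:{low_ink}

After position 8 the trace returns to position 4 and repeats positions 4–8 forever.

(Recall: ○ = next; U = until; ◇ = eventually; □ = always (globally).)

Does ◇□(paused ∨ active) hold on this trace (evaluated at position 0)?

Does not hold

□(paused ∨ active) is false at every position 0..8, so it never becomes true and ◇□(paused ∨ active) fails.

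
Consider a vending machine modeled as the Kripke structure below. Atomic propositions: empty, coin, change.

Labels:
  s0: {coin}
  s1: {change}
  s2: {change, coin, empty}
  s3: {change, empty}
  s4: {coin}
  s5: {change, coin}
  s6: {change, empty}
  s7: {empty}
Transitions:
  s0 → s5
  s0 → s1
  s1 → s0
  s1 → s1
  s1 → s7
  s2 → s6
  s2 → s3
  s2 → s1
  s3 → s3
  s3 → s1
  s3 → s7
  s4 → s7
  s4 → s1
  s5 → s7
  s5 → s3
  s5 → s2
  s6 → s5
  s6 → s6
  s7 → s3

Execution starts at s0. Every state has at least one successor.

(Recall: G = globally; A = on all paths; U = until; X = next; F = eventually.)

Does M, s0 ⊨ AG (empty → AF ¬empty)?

States satisfying empty → AF ¬empty: {s0, s1, s4, s5}.
States satisfying AG (empty → AF ¬empty): ∅.
s2 is reachable from s0 and violates empty → AF ¬empty, so AG fails at s0.
s0 ∉ Sat(AG (empty → AF ¬empty)).

Violated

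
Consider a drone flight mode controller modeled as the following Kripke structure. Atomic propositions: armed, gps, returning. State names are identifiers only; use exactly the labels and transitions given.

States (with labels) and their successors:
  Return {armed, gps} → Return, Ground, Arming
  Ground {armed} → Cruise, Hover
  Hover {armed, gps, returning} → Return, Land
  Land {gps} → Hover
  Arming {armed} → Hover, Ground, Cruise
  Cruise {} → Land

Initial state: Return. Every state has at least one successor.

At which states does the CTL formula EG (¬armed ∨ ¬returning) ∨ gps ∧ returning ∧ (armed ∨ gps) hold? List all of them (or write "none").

{Return, Hover}

States satisfying ¬armed ∨ ¬returning: {Return, Ground, Land, Arming, Cruise}.
States satisfying EG (¬armed ∨ ¬returning): {Return}.
States satisfying gps ∧ returning: {Hover}.
States satisfying armed ∨ gps: {Return, Ground, Hover, Land, Arming}.
States satisfying gps ∧ returning ∧ (armed ∨ gps): {Hover}.
States satisfying EG (¬armed ∨ ¬returning) ∨ gps ∧ returning ∧ (armed ∨ gps): {Return, Hover}.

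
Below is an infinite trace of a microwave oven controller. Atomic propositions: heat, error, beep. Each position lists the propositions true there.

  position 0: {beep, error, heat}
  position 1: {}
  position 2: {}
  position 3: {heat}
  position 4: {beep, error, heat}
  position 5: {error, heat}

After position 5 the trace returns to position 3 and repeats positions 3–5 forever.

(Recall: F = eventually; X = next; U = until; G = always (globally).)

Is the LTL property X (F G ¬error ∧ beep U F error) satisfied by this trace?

No

The position after 0 is 1; F G ¬error ∧ beep U F error is false there.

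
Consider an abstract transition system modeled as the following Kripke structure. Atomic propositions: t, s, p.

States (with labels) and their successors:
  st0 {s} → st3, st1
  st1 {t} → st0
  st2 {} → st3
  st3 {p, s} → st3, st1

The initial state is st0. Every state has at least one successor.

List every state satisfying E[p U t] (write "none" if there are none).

{st1, st3}

States satisfying p: {st3}.
States satisfying t: {st1}.
States satisfying E[p U t]: {st1, st3}.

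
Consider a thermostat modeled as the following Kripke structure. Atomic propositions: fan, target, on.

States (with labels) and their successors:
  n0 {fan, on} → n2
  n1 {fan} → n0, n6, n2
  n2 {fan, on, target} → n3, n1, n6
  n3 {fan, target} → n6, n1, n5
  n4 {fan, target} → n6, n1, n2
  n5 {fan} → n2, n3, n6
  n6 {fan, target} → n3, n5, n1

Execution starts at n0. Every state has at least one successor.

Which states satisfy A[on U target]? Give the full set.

States satisfying on: {n0, n2}.
States satisfying target: {n2, n3, n4, n6}.
States satisfying A[on U target]: {n0, n2, n3, n4, n6}.

{n0, n2, n3, n4, n6}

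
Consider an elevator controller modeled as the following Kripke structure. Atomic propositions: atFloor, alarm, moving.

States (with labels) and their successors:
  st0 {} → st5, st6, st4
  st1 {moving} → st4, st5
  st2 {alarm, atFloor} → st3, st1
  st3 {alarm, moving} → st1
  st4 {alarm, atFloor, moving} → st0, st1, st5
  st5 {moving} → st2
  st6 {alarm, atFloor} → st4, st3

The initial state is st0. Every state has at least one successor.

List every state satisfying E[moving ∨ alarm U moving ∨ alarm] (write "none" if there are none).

{st1, st2, st3, st4, st5, st6}

States satisfying moving ∨ alarm: {st1, st2, st3, st4, st5, st6}.
States satisfying E[moving ∨ alarm U moving ∨ alarm]: {st1, st2, st3, st4, st5, st6}.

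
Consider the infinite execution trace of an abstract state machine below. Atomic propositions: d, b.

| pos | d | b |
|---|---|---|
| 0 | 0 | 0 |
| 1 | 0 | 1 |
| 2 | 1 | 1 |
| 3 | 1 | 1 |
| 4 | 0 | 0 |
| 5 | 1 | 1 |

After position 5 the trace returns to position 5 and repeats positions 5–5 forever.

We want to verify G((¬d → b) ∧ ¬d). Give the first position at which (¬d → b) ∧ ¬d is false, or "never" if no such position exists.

0

At position 0 the labels are {}, so (¬d → b) ∧ ¬d is false there. This is the first violation.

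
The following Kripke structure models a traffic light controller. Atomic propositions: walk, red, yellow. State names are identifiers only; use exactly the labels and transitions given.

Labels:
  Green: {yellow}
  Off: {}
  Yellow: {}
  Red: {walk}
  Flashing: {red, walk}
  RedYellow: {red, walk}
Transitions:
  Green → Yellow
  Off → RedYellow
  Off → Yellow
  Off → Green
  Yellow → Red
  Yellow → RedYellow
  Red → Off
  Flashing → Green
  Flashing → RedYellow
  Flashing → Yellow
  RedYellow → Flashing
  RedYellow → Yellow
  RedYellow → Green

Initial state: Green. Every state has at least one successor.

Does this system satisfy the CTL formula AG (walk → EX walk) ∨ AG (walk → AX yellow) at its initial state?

States satisfying walk → EX walk: {Green, Off, Yellow, Flashing, RedYellow}.
States satisfying AG (walk → EX walk): ∅.
States satisfying walk → AX yellow: {Green, Off, Yellow}.
States satisfying AG (walk → AX yellow): ∅.
States satisfying AG (walk → EX walk) ∨ AG (walk → AX yellow): ∅.
Green ∉ Sat(AG (walk → EX walk) ∨ AG (walk → AX yellow)).

Violated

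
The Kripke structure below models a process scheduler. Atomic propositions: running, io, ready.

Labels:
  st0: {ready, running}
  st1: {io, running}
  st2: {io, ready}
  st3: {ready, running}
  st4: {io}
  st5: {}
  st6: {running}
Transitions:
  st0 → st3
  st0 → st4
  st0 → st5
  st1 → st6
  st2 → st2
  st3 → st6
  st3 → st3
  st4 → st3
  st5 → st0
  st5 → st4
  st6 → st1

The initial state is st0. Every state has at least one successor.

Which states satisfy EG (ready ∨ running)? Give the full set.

States satisfying ready ∨ running: {st0, st1, st2, st3, st6}.
States satisfying EG (ready ∨ running): {st0, st1, st2, st3, st6}.

{st0, st1, st2, st3, st6}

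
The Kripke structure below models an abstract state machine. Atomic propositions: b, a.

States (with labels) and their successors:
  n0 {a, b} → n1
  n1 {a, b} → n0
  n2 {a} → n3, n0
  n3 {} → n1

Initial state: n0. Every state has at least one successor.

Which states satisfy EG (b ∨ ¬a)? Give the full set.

States satisfying b ∨ ¬a: {n0, n1, n3}.
States satisfying EG (b ∨ ¬a): {n0, n1, n3}.

{n0, n1, n3}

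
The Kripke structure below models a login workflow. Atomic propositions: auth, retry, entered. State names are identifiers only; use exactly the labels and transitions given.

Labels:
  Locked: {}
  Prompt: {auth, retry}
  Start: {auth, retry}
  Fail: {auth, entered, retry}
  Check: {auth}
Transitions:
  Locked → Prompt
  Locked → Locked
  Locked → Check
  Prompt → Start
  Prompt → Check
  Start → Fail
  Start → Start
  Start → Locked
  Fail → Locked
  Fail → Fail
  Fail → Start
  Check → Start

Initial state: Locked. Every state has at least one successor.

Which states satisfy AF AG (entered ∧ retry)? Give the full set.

States satisfying AG (entered ∧ retry): ∅.
States satisfying AF AG (entered ∧ retry): ∅.

none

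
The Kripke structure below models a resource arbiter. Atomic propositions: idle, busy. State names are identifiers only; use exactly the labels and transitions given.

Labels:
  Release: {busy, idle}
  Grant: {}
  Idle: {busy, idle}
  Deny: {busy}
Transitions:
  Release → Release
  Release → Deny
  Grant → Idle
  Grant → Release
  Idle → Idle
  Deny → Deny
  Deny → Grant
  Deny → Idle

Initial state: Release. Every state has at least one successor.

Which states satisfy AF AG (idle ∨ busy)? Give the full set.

States satisfying AG (idle ∨ busy): {Idle}.
States satisfying AF AG (idle ∨ busy): {Idle}.

{Idle}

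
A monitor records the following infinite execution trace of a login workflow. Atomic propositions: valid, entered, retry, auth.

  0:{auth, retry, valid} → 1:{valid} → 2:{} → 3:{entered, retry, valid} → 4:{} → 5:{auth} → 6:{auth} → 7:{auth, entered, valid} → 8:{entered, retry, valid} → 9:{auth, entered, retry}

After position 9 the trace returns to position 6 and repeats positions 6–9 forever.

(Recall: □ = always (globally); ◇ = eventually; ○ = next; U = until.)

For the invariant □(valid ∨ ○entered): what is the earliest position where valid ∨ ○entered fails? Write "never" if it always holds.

Check valid ∨ ○entered at each position in order: 0 ✓, 1 ✓, 2 ✓, 3 ✓.
At position 4 the labels are {} and the next position 5 has {auth}, so valid ∨ ○entered is false there. This is the first violation.

4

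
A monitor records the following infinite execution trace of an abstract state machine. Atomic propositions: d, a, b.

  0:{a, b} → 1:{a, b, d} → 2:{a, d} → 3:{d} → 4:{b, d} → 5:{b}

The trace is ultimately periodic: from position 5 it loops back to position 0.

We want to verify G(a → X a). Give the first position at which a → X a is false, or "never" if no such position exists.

Check a → X a at each position in order: 0 ✓, 1 ✓.
At position 2 the labels are {a, d} and the next position 3 has {d}, so a → X a is false there. This is the first violation.

2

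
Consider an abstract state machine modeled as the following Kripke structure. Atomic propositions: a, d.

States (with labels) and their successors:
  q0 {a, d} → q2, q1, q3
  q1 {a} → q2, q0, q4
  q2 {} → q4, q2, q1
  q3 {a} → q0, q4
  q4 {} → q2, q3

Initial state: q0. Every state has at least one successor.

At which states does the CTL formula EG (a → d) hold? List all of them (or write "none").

{q0, q2, q4}

States satisfying a → d: {q0, q2, q4}.
States satisfying EG (a → d): {q0, q2, q4}.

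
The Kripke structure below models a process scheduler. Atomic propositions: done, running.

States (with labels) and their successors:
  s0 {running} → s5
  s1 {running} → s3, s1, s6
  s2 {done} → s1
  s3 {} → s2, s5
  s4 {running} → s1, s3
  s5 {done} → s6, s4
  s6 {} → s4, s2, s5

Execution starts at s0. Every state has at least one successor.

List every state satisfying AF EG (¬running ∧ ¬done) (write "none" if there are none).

none

States satisfying EG (¬running ∧ ¬done): ∅.
States satisfying AF EG (¬running ∧ ¬done): ∅.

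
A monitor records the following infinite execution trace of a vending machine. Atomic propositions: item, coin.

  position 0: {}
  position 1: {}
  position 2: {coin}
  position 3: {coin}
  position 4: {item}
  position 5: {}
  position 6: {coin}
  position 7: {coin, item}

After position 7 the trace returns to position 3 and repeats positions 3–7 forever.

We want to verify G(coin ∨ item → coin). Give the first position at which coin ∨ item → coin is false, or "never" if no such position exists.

4

Check coin ∨ item → coin at each position in order: 0 ✓, 1 ✓, 2 ✓, 3 ✓.
At position 4 the labels are {item}, so coin ∨ item → coin is false there. This is the first violation.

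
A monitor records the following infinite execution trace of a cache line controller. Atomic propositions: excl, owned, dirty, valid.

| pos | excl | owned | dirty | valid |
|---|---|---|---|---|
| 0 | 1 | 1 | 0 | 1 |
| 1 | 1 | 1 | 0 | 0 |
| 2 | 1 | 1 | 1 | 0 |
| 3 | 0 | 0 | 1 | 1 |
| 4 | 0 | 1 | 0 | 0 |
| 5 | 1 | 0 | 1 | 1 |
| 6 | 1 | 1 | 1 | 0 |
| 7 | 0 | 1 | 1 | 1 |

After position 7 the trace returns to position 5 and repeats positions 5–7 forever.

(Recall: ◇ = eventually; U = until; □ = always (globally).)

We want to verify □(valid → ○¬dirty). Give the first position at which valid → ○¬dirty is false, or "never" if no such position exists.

Check valid → ○¬dirty at each position in order: 0 ✓, 1 ✓, 2 ✓, 3 ✓, 4 ✓.
At position 5 the labels are {dirty, excl, valid} and the next position 6 has {dirty, excl, owned}, so valid → ○¬dirty is false there. This is the first violation.

5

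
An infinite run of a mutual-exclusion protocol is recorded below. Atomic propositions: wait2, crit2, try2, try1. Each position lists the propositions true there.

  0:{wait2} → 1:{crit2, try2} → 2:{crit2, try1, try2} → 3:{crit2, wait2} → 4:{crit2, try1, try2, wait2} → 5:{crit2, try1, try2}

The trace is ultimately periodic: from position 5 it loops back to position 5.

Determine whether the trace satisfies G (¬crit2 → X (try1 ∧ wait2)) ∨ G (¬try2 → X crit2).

Yes

¬crit2 → X (try1 ∧ wait2) must hold at every position from 0 onward. It fails at position 0, so G (¬crit2 → X (try1 ∧ wait2)) is false.
Positions where ¬crit2 holds: 0.
Check X (try1 ∧ wait2) at each: 0→fails.
¬try2 → X crit2 holds at every position 0..5, and those are all positions ever visited, so G (¬try2 → X crit2) holds.
Positions where ¬try2 holds: 0, 3.
Check X crit2 at each: 0→ok, 3→ok.
At position 0: G (¬crit2 → X (try1 ∧ wait2)) is false; G (¬try2 → X crit2) is true; so G (¬crit2 → X (try1 ∧ wait2)) ∨ G (¬try2 → X crit2) is true.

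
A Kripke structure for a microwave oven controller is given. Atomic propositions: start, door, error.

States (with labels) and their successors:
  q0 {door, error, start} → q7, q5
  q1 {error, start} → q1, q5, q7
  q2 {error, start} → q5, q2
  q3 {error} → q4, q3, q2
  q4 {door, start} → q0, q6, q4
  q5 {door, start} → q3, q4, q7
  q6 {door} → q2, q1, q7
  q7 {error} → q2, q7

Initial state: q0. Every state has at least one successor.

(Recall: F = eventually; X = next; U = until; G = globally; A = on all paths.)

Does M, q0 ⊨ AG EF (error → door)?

Holds

States satisfying EF (error → door): {q0, q1, q2, q3, q4, q5, q6, q7}.
States satisfying AG EF (error → door): {q0, q1, q2, q3, q4, q5, q6, q7}.
Every state reachable from q0 satisfies EF (error → door).
q0 ∈ Sat(AG EF (error → door)).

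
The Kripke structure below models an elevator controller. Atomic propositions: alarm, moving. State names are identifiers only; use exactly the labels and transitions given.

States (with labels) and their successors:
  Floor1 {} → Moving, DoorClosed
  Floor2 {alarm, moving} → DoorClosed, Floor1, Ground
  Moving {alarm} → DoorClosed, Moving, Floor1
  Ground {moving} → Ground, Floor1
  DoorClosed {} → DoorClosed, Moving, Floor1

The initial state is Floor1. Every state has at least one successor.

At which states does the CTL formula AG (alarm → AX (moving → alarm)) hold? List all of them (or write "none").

States satisfying alarm → AX (moving → alarm): {Floor1, Moving, Ground, DoorClosed}.
States satisfying AG (alarm → AX (moving → alarm)): {Floor1, Moving, Ground, DoorClosed}.

{Floor1, Moving, Ground, DoorClosed}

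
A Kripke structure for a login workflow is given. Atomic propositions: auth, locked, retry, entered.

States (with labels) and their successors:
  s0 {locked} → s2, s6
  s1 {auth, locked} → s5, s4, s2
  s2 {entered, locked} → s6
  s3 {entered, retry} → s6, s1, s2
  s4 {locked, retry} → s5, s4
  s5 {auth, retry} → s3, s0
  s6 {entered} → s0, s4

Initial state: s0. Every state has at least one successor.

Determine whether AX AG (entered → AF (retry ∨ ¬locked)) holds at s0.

Yes

States satisfying AG (entered → AF (retry ∨ ¬locked)): {s0, s1, s2, s3, s4, s5, s6}.
States satisfying AX AG (entered → AF (retry ∨ ¬locked)): {s0, s1, s2, s3, s4, s5, s6}.
s0 ∈ Sat(AX AG (entered → AF (retry ∨ ¬locked))).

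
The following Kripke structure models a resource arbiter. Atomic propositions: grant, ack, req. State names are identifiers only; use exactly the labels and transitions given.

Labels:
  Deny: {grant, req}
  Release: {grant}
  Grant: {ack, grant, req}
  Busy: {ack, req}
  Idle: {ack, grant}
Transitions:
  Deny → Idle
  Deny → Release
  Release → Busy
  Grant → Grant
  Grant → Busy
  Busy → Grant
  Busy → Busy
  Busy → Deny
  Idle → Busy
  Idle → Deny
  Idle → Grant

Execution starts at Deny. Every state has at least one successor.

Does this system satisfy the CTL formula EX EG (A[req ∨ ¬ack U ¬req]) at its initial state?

States satisfying EG (A[req ∨ ¬ack U ¬req]): {Deny, Idle}.
States satisfying EX EG (A[req ∨ ¬ack U ¬req]): {Deny, Busy, Idle}.
Deny ∈ Sat(EX EG (A[req ∨ ¬ack U ¬req])).

Yes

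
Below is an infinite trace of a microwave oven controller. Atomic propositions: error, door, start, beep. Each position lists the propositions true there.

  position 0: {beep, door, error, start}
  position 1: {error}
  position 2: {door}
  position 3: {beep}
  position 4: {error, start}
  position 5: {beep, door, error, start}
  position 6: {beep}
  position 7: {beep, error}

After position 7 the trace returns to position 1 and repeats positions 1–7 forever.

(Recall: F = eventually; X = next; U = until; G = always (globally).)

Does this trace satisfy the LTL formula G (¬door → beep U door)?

¬door → beep U door must hold at every position from 0 onward. It fails at position 1, so G (¬door → beep U door) is false.
Positions where ¬door holds: 1, 3, 4, 6, 7.
Check beep U door at each: 1→fails, 3→fails, 4→fails, 6→fails, 7→fails.

Violated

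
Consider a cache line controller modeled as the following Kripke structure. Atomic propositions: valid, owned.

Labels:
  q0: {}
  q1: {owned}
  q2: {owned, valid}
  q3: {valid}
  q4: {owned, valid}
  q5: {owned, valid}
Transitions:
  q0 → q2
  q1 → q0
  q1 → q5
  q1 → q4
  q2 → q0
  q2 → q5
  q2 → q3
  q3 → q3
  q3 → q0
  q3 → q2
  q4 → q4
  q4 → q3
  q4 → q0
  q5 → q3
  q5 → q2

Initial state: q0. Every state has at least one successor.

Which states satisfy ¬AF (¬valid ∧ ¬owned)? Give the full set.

States satisfying ¬valid ∧ ¬owned: {q0}.
States satisfying AF (¬valid ∧ ¬owned): {q0}.
States satisfying ¬AF (¬valid ∧ ¬owned): {q1, q2, q3, q4, q5}.

{q1, q2, q3, q4, q5}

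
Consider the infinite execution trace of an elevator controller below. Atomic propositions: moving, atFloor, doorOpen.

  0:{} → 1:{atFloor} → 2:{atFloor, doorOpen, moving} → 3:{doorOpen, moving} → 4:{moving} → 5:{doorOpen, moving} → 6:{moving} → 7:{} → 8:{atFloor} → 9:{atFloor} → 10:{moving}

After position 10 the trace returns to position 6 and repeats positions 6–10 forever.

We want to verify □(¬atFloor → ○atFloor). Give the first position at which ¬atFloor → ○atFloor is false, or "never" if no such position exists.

Check ¬atFloor → ○atFloor at each position in order: 0 ✓, 1 ✓, 2 ✓.
At position 3 the labels are {doorOpen, moving} and the next position 4 has {moving}, so ¬atFloor → ○atFloor is false there. This is the first violation.

3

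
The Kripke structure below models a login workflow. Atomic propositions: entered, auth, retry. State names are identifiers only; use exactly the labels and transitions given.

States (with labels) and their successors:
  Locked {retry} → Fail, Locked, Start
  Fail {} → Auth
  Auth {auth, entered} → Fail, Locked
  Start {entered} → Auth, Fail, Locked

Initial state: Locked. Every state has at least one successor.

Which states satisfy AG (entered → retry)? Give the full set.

States satisfying entered → retry: {Locked, Fail}.
States satisfying AG (entered → retry): ∅.

none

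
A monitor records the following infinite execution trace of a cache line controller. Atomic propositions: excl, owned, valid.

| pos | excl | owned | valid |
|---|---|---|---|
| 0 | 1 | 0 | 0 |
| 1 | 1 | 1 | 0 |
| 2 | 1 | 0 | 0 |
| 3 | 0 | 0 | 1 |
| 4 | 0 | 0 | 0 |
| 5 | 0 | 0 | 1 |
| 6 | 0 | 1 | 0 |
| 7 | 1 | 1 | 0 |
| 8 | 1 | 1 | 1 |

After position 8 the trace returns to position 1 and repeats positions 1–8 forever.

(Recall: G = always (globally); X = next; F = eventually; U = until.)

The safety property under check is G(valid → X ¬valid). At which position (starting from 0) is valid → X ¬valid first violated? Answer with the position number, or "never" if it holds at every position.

valid → X ¬valid holds at every position 0..8, and those are all the positions the trace ever visits, so the invariant G(valid → X ¬valid) is never violated.

never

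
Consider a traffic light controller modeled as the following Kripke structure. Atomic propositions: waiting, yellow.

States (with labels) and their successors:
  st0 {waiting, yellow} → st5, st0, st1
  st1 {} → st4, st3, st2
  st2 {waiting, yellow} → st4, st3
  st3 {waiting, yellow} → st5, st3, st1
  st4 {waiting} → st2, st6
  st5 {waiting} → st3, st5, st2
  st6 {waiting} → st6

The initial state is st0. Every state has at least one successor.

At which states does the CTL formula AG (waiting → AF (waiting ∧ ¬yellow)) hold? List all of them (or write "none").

{st6}

States satisfying waiting → AF (waiting ∧ ¬yellow): {st1, st4, st5, st6}.
States satisfying AG (waiting → AF (waiting ∧ ¬yellow)): {st6}.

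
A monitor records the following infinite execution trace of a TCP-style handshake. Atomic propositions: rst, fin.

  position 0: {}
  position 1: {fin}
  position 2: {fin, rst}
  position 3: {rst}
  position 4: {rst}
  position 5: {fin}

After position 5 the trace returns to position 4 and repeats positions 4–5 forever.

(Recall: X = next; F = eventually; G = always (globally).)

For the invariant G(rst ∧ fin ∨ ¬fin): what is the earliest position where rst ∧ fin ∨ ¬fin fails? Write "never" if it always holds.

1

Check rst ∧ fin ∨ ¬fin at each position in order: 0 ✓.
At position 1 the labels are {fin}, so rst ∧ fin ∨ ¬fin is false there. This is the first violation.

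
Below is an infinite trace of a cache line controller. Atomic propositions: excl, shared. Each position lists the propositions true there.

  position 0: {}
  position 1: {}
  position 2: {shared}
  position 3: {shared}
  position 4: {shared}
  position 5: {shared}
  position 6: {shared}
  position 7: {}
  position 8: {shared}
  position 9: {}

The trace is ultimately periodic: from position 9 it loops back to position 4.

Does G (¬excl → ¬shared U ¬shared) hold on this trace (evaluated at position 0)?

No

¬excl → ¬shared U ¬shared must hold at every position from 0 onward. It fails at position 2, so G (¬excl → ¬shared U ¬shared) is false.
Positions where ¬excl holds: 0, 1, 2, 3, 4, 5, 6, 7, 8, 9.
Check ¬shared U ¬shared at each: 0→ok, 1→ok, 2→fails, 3→fails, 4→fails, 5→fails, 6→fails, 7→ok, 8→fails, 9→ok.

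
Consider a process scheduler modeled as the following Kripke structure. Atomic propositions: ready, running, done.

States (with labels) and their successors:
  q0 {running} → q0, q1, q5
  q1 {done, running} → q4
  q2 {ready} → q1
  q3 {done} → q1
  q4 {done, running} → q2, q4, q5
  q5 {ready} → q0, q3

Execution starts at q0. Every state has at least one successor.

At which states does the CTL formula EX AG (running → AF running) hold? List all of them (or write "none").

States satisfying AG (running → AF running): {q0, q1, q2, q3, q4, q5}.
States satisfying EX AG (running → AF running): {q0, q1, q2, q3, q4, q5}.

{q0, q1, q2, q3, q4, q5}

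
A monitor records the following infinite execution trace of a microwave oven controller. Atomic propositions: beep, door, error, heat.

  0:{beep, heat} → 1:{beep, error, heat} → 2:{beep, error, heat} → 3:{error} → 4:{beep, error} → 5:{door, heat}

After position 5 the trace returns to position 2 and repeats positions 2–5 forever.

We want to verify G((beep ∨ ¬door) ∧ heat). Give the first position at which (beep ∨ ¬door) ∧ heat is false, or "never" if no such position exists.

Check (beep ∨ ¬door) ∧ heat at each position in order: 0 ✓, 1 ✓, 2 ✓.
At position 3 the labels are {error}, so (beep ∨ ¬door) ∧ heat is false there. This is the first violation.

3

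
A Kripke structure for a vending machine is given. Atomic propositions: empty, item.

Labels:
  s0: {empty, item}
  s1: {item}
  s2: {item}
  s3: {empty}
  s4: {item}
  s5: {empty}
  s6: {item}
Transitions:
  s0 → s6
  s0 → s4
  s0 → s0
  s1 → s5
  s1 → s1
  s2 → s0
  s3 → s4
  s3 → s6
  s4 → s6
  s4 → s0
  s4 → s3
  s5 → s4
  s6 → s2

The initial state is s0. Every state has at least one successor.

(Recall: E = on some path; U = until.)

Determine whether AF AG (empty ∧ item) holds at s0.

States satisfying AG (empty ∧ item): ∅.
States satisfying AF AG (empty ∧ item): ∅.
There is a path from s0 along which AG (empty ∧ item) never holds.
s0 ∉ Sat(AF AG (empty ∧ item)).

Violated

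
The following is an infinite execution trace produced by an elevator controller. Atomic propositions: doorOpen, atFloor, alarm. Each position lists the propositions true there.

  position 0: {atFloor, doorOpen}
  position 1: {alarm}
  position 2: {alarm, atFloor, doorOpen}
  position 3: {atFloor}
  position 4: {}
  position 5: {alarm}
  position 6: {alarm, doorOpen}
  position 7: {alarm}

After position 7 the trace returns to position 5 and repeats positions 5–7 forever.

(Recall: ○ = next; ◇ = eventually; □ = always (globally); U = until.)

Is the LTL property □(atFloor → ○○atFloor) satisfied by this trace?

atFloor → ○○atFloor must hold at every position from 0 onward. It fails at position 2, so □(atFloor → ○○atFloor) is false.
Positions where atFloor holds: 0, 2, 3.
Check ○○atFloor at each: 0→ok, 2→fails, 3→fails.

Does not hold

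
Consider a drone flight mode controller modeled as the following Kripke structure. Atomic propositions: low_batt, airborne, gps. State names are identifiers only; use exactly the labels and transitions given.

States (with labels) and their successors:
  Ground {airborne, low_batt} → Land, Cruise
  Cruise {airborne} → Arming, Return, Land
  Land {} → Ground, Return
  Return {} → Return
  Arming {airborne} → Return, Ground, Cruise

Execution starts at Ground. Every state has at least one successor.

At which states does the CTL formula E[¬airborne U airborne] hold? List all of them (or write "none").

States satisfying ¬airborne: {Land, Return}.
States satisfying airborne: {Ground, Cruise, Arming}.
States satisfying E[¬airborne U airborne]: {Ground, Cruise, Land, Arming}.

{Ground, Cruise, Land, Arming}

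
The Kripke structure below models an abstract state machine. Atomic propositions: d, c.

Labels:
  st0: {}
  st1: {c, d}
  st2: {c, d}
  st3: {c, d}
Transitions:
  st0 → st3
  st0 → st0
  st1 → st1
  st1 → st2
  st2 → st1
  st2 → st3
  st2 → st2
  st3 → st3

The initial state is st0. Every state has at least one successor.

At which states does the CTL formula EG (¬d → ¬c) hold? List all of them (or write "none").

States satisfying ¬d → ¬c: {st0, st1, st2, st3}.
States satisfying EG (¬d → ¬c): {st0, st1, st2, st3}.

{st0, st1, st2, st3}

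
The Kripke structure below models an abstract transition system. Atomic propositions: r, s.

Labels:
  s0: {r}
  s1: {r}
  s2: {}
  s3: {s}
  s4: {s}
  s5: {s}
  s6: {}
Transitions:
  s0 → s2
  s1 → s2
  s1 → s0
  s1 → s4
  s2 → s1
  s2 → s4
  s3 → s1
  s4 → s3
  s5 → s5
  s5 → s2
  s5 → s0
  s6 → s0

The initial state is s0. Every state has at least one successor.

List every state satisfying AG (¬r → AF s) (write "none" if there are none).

none

States satisfying ¬r → AF s: {s0, s1, s3, s4, s5}.
States satisfying AG (¬r → AF s): ∅.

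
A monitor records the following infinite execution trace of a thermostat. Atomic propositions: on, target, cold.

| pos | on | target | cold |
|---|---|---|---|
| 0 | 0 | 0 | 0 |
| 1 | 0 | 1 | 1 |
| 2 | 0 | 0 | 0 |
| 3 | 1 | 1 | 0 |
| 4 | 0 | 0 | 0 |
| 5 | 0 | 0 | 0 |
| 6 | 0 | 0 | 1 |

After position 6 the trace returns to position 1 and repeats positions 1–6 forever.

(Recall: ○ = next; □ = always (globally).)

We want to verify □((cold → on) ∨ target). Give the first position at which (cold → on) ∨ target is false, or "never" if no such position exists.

6

Check (cold → on) ∨ target at each position in order: 0 ✓, 1 ✓, 2 ✓, 3 ✓, 4 ✓, 5 ✓.
At position 6 the labels are {cold}, so (cold → on) ∨ target is false there. This is the first violation.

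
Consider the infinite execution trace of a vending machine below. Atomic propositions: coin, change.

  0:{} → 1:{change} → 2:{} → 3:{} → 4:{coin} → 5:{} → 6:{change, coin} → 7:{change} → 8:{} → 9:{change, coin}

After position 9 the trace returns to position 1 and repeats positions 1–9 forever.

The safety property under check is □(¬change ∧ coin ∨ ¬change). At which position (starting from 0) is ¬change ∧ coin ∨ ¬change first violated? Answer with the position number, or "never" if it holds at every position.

Check ¬change ∧ coin ∨ ¬change at each position in order: 0 ✓.
At position 1 the labels are {change}, so ¬change ∧ coin ∨ ¬change is false there. This is the first violation.

1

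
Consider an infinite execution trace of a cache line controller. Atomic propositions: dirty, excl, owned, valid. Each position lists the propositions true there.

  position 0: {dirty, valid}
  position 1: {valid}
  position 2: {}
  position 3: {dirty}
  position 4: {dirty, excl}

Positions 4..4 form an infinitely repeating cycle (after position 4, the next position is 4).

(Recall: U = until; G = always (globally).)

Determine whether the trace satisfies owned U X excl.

Walking from position 0: at position 0, X excl has not yet held and owned fails, so owned U X excl is false.

No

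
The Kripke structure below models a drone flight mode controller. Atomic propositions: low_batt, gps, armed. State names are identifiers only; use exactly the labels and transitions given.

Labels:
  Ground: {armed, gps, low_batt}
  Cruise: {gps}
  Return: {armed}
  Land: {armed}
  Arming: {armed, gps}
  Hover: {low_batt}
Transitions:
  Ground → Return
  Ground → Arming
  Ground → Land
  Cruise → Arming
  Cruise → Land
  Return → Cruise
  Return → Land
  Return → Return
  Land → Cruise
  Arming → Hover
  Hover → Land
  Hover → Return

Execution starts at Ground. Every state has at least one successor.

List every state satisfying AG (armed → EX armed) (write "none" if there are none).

States satisfying armed → EX armed: {Ground, Cruise, Return, Hover}.
States satisfying AG (armed → EX armed): ∅.

none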